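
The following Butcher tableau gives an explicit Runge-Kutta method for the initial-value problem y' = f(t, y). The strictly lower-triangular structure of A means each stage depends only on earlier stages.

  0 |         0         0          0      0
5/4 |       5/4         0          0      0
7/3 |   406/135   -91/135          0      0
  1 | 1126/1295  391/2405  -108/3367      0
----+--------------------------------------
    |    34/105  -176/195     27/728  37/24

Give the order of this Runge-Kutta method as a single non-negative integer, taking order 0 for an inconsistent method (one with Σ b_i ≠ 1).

b = (34/105, -176/195, 27/728, 37/24)
c = (0, 5/4, 7/3, 1)
Ac = (0, 0, -91/108, 19/148)
Σ b_i: 34/105·1 + (-176/195)·1 + 27/728·1 + 37/24·1 = 1 ✓
b·c: (-176/195)·5/4 + 27/728·7/3 + 37/24·1 = 1/2 ✓
b·c²: (-176/195)·25/16 + 27/728·49/9 + 37/24·1 = 1/3 ✓
b·Ac: 27/728·(-91/108) + 37/24·19/148 = 1/6 ✓
b·c³: (-176/195)·125/64 + 27/728·343/27 + 37/24·1 = 1/4 ✓
b·(c∘Ac): 27/728·(-637/324) + 37/24·19/148 = 1/8 ✓
b·Ac²: 27/728·(-455/432) + 37/24·47/592 = 1/12 ✓
b·A²c: 37/24·1/37 = 1/24 ✓; 4 stages ⇒ order 4.

4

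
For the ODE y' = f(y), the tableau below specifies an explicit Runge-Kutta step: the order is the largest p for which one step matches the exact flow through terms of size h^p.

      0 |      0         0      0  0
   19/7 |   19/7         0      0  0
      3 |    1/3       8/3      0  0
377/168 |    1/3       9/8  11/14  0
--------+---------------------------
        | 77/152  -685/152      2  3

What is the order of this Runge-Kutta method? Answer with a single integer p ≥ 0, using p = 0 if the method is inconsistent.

2

b = (77/152, -685/152, 2, 3)
c = (0, 19/7, 3, 377/168)
Ac = (0, 0, 152/21, 303/56)
Σ b_i: 77/152·1 + (-685/152)·1 + 2·1 + 3·1 = 1 ✓
b·c: (-685/152)·19/7 + 2·3 + 3·377/168 = 1/2 ✓
b·c²: (-685/152)·361/49 + 2·9 + 3·142129/28224 = -887/9408 ≠ 1/3 ⇒ order 2.
b·Ac: 2·152/21 + 3·303/56 = 737/24 ≠ 1/6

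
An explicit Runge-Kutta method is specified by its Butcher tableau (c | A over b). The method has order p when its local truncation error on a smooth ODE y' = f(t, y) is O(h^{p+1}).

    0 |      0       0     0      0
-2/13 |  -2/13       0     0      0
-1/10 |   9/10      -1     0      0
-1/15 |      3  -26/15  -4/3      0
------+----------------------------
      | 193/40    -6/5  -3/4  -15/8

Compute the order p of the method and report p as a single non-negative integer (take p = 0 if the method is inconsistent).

1

b = (193/40, -6/5, -3/4, -15/8)
c = (0, -2/13, -1/10, -1/15)
Ac = (0, 0, 2/13, 2/5)
Σ b_i: 193/40·1 + (-6/5)·1 + (-3/4)·1 + (-15/8)·1 = 1 ✓
b·c: (-6/5)·(-2/13) + (-3/4)·(-1/10) + (-15/8)·(-1/15) = 5/13 ≠ 1/2 ⇒ order 1.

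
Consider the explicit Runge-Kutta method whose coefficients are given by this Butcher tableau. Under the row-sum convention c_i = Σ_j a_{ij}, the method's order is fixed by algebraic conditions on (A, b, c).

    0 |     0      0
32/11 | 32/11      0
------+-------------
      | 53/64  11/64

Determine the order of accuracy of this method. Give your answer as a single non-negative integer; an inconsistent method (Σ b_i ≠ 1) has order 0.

b = (53/64, 11/64)
c = (0, 32/11)
Σ b_i: 53/64·1 + 11/64·1 = 1 ✓
b·c: 11/64·32/11 = 1/2 ✓; 2 stages ⇒ order 2.

2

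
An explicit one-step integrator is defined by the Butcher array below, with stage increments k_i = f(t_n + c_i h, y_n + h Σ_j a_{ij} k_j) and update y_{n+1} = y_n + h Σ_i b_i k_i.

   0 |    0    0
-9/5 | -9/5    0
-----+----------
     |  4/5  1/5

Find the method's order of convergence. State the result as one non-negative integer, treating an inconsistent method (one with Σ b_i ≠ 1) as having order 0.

b = (4/5, 1/5)
c = (0, -9/5)
Σ b_i: 4/5·1 + 1/5·1 = 1 ✓
b·c: 1/5·(-9/5) = -9/25 ≠ 1/2 ⇒ order 1.

1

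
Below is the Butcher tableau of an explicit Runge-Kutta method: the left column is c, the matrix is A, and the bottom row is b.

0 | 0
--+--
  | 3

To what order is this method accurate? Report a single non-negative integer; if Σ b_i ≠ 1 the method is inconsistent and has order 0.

b = (3)
c = (0)
Σ b_i: 3·1 = 3 ≠ 1 ⇒ order 0.

0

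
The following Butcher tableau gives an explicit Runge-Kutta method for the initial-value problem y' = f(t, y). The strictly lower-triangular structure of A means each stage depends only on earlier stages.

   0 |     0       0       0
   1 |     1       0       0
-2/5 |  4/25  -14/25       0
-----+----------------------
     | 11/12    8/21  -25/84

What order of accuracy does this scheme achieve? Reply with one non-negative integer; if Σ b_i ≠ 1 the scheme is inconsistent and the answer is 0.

b = (11/12, 8/21, -25/84)
c = (0, 1, -2/5)
Ac = (0, 0, -14/25)
Σ b_i: 11/12·1 + 8/21·1 + (-25/84)·1 = 1 ✓
b·c: 8/21·1 + (-25/84)·(-2/5) = 1/2 ✓
b·c²: 8/21·1 + (-25/84)·4/25 = 1/3 ✓
b·Ac: (-25/84)·(-14/25) = 1/6 ✓; 3 stages ⇒ order 3.

3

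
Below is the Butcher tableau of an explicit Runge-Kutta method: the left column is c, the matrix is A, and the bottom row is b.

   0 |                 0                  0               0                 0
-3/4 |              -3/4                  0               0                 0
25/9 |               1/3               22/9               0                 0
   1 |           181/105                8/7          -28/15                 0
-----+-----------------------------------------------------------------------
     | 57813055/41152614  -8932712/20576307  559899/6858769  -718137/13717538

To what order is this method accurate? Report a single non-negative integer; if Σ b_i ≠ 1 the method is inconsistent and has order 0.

b = (57813055/41152614, -8932712/20576307, 559899/6858769, -718137/13717538)
c = (0, -3/4, 25/9, 1)
Ac = (0, 0, -11/6, -1142/189)
Σ b_i: 57813055/41152614·1 + (-8932712/20576307)·1 + 559899/6858769·1 + (-718137/13717538)·1 = 1 ✓
b·c: (-8932712/20576307)·(-3/4) + 559899/6858769·25/9 + (-718137/13717538)·1 = 1/2 ✓
b·c²: (-8932712/20576307)·9/16 + 559899/6858769·625/81 + (-718137/13717538)·1 = 1/3 ✓
b·Ac: 559899/6858769·(-11/6) + (-718137/13717538)·(-1142/189) = 1/6 ✓
b·c³: (-8932712/20576307)·(-27/64) + 559899/6858769·15625/729 + (-718137/13717538)·1 = 2785897331/1481494104 ≠ 1/4 ⇒ order 3.
b·(c∘Ac): 559899/6858769·(-275/54) + (-718137/13717538)·(-1142/189) = -4090367/41152614 ≠ 1/8
b·Ac²: 559899/6858769·11/8 + (-718137/13717538)·(-46813/3402) = 1233532777/1481494104 ≠ 1/12
b·A²c: (-718137/13717538)·154/45 = -6144061/34293845 ≠ 1/24

3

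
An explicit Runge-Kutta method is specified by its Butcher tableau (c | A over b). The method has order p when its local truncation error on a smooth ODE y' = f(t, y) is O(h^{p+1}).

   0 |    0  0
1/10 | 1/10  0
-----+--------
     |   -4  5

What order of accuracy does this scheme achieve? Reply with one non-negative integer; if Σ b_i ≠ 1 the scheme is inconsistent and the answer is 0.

2

b = (-4, 5)
c = (0, 1/10)
Σ b_i: (-4)·1 + 5·1 = 1 ✓
b·c: 5·1/10 = 1/2 ✓; 2 stages ⇒ order 2.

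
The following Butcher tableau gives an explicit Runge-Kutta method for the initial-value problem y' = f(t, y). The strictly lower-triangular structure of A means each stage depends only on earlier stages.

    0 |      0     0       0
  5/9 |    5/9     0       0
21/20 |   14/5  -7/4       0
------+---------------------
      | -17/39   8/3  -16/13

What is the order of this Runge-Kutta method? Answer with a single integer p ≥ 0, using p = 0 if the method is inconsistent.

b = (-17/39, 8/3, -16/13)
c = (0, 5/9, 21/20)
Ac = (0, 0, -35/36)
Σ b_i: (-17/39)·1 + 8/3·1 + (-16/13)·1 = 1 ✓
b·c: 8/3·5/9 + (-16/13)·21/20 = 332/1755 ≠ 1/2 ⇒ order 1.

1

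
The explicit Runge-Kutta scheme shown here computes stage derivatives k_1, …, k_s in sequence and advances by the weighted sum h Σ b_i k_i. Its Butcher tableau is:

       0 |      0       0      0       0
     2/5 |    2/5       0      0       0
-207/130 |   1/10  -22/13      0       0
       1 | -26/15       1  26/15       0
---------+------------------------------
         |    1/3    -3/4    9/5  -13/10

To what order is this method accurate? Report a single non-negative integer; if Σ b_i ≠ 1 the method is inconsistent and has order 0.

0

b = (1/3, -3/4, 9/5, -13/10)
c = (0, 2/5, -207/130, 1)
Ac = (0, 0, -44/65, -59/25)
Σ b_i: 1/3·1 + (-3/4)·1 + 9/5·1 + (-13/10)·1 = 1/12 ≠ 1 ⇒ order 0.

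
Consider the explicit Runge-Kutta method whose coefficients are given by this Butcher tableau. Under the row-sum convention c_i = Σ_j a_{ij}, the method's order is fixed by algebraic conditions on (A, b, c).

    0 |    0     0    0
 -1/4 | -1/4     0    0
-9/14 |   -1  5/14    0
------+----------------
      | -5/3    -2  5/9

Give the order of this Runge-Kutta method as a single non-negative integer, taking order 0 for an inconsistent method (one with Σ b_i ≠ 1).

0

b = (-5/3, -2, 5/9)
c = (0, -1/4, -9/14)
Ac = (0, 0, -5/56)
Σ b_i: (-5/3)·1 + (-2)·1 + 5/9·1 = -28/9 ≠ 1 ⇒ order 0.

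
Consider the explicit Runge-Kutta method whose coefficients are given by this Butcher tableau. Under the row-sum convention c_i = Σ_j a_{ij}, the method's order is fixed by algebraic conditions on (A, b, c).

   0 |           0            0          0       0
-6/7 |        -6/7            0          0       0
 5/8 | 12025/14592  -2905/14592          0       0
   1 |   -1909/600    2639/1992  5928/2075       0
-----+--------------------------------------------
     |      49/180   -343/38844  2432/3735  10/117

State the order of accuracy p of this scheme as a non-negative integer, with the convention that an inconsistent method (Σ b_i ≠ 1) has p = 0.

4

b = (49/180, -343/38844, 2432/3735, 10/117)
c = (0, -6/7, 5/8, 1)
Ac = (0, 0, 415/2432, 13/20)
Σ b_i: 49/180·1 + (-343/38844)·1 + 2432/3735·1 + 10/117·1 = 1 ✓
b·c: (-343/38844)·(-6/7) + 2432/3735·5/8 + 10/117·1 = 1/2 ✓
b·c²: (-343/38844)·36/49 + 2432/3735·25/64 + 10/117·1 = 1/3 ✓
b·Ac: 2432/3735·415/2432 + 10/117·13/20 = 1/6 ✓
b·c³: (-343/38844)·(-216/343) + 2432/3735·125/512 + 10/117·1 = 1/4 ✓
b·(c∘Ac): 2432/3735·2075/19456 + 10/117·13/20 = 1/8 ✓
b·Ac²: 2432/3735·(-1245/8512) + 10/117·117/56 = 1/12 ✓
b·A²c: 10/117·39/80 = 1/24 ✓; 4 stages ⇒ order 4.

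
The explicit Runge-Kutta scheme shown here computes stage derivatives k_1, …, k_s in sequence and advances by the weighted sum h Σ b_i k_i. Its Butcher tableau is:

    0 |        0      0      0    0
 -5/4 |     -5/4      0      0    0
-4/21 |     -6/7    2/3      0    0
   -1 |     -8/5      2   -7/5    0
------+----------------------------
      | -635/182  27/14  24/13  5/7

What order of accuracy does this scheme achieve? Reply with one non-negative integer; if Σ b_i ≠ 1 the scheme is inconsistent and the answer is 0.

b = (-635/182, 27/14, 24/13, 5/7)
c = (0, -5/4, -4/21, -1)
Ac = (0, 0, -5/6, -67/30)
Σ b_i: (-635/182)·1 + 27/14·1 + 24/13·1 + 5/7·1 = 1 ✓
b·c: 27/14·(-5/4) + 24/13·(-4/21) + 5/7·(-1) = -2531/728 ≠ 1/2 ⇒ order 1.

1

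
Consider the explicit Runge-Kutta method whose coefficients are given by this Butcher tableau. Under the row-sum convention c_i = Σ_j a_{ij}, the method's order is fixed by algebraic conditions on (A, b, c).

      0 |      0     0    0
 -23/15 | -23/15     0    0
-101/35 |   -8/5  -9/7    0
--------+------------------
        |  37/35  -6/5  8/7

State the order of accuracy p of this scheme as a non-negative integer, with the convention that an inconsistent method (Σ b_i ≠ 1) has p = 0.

1

b = (37/35, -6/5, 8/7)
c = (0, -23/15, -101/35)
Ac = (0, 0, 69/35)
Σ b_i: 37/35·1 + (-6/5)·1 + 8/7·1 = 1 ✓
b·c: (-6/5)·(-23/15) + 8/7·(-101/35) = -1786/1225 ≠ 1/2 ⇒ order 1.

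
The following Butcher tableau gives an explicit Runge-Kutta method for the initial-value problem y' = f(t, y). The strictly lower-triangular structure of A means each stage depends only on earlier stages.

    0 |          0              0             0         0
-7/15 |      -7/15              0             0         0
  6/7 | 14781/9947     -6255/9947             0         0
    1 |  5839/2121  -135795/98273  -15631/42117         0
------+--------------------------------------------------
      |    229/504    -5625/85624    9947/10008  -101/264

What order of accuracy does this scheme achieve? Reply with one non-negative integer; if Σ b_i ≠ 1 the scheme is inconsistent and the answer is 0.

b = (229/504, -5625/85624, 9947/10008, -101/264)
c = (0, -7/15, 6/7, 1)
Ac = (0, 0, 417/1421, 33/101)
Σ b_i: 229/504·1 + (-5625/85624)·1 + 9947/10008·1 + (-101/264)·1 = 1 ✓
b·c: (-5625/85624)·(-7/15) + 9947/10008·6/7 + (-101/264)·1 = 1/2 ✓
b·c²: (-5625/85624)·49/225 + 9947/10008·36/49 + (-101/264)·1 = 1/3 ✓
b·Ac: 9947/10008·417/1421 + (-101/264)·33/101 = 1/6 ✓
b·c³: (-5625/85624)·(-343/3375) + 9947/10008·216/343 + (-101/264)·1 = 1/4 ✓
b·(c∘Ac): 9947/10008·2502/9947 + (-101/264)·33/101 = 1/8 ✓
b·Ac²: 9947/10008·(-139/1015) + (-101/264)·(-869/1515) = 1/12 ✓
b·A²c: (-101/264)·(-11/101) = 1/24 ✓; 4 stages ⇒ order 4.

4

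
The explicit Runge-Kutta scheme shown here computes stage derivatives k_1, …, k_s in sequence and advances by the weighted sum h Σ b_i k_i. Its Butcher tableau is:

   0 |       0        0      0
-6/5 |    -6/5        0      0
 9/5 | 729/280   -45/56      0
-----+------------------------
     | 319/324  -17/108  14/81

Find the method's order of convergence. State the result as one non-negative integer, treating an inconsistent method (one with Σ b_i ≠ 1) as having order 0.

b = (319/324, -17/108, 14/81)
c = (0, -6/5, 9/5)
Ac = (0, 0, 27/28)
Σ b_i: 319/324·1 + (-17/108)·1 + 14/81·1 = 1 ✓
b·c: (-17/108)·(-6/5) + 14/81·9/5 = 1/2 ✓
b·c²: (-17/108)·36/25 + 14/81·81/25 = 1/3 ✓
b·Ac: 14/81·27/28 = 1/6 ✓; 3 stages ⇒ order 3.

3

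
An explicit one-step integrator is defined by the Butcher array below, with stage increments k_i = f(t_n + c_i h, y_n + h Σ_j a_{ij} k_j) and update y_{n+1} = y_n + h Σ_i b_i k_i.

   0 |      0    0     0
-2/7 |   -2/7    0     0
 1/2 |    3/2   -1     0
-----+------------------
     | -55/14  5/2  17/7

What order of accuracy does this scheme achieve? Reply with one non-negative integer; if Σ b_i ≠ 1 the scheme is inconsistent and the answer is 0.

2

b = (-55/14, 5/2, 17/7)
c = (0, -2/7, 1/2)
Ac = (0, 0, 2/7)
Σ b_i: (-55/14)·1 + 5/2·1 + 17/7·1 = 1 ✓
b·c: 5/2·(-2/7) + 17/7·1/2 = 1/2 ✓
b·c²: 5/2·4/49 + 17/7·1/4 = 159/196 ≠ 1/3 ⇒ order 2.
b·Ac: 17/7·2/7 = 34/49 ≠ 1/6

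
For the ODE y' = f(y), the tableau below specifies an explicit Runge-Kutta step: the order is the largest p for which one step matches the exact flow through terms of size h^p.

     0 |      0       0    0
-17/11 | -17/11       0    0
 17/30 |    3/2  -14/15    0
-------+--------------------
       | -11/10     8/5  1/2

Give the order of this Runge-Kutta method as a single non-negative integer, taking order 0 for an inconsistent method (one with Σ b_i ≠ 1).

b = (-11/10, 8/5, 1/2)
c = (0, -17/11, 17/30)
Ac = (0, 0, 238/165)
Σ b_i: (-11/10)·1 + 8/5·1 + 1/2·1 = 1 ✓
b·c: 8/5·(-17/11) + 1/2·17/30 = -289/132 ≠ 1/2 ⇒ order 1.

1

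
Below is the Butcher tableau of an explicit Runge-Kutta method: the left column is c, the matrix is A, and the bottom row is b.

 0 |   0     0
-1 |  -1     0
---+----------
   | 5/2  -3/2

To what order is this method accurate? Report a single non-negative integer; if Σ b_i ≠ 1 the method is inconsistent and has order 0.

1

b = (5/2, -3/2)
c = (0, -1)
Σ b_i: 5/2·1 + (-3/2)·1 = 1 ✓
b·c: (-3/2)·(-1) = 3/2 ≠ 1/2 ⇒ order 1.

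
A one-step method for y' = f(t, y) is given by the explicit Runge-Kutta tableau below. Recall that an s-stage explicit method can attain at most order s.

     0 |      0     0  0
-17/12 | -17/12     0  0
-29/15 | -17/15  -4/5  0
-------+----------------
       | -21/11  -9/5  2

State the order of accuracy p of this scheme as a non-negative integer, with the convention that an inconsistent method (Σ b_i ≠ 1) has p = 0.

b = (-21/11, -9/5, 2)
c = (0, -17/12, -29/15)
Ac = (0, 0, 17/15)
Σ b_i: (-21/11)·1 + (-9/5)·1 + 2·1 = -94/55 ≠ 1 ⇒ order 0.

0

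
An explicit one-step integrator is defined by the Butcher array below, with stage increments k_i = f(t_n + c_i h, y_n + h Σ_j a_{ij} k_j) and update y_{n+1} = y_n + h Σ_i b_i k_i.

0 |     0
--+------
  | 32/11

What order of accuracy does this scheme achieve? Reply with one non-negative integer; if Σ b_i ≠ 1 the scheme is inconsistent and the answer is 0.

0

b = (32/11)
c = (0)
Σ b_i: 32/11·1 = 32/11 ≠ 1 ⇒ order 0.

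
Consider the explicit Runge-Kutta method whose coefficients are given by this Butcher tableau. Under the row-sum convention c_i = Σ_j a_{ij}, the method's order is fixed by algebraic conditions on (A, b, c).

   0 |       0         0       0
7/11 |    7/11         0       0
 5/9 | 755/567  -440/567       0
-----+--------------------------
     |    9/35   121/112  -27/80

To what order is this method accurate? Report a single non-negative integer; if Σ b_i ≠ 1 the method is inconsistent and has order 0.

3

b = (9/35, 121/112, -27/80)
c = (0, 7/11, 5/9)
Ac = (0, 0, -40/81)
Σ b_i: 9/35·1 + 121/112·1 + (-27/80)·1 = 1 ✓
b·c: 121/112·7/11 + (-27/80)·5/9 = 1/2 ✓
b·c²: 121/112·49/121 + (-27/80)·25/81 = 1/3 ✓
b·Ac: (-27/80)·(-40/81) = 1/6 ✓; 3 stages ⇒ order 3.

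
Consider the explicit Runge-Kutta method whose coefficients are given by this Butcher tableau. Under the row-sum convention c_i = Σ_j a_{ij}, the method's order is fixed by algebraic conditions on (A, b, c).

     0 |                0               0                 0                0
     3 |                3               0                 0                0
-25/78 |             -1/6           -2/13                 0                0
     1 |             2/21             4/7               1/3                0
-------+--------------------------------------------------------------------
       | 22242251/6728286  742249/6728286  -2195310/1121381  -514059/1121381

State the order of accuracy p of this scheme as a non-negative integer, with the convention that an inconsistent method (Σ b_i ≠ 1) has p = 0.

b = (22242251/6728286, 742249/6728286, -2195310/1121381, -514059/1121381)
c = (0, 3, -25/78, 1)
Ac = (0, 0, -6/13, 2633/1638)
Σ b_i: 22242251/6728286·1 + 742249/6728286·1 + (-2195310/1121381)·1 + (-514059/1121381)·1 = 1 ✓
b·c: 742249/6728286·3 + (-2195310/1121381)·(-25/78) + (-514059/1121381)·1 = 1/2 ✓
b·c²: 742249/6728286·9 + (-2195310/1121381)·625/6084 + (-514059/1121381)·1 = 1/3 ✓
b·Ac: (-2195310/1121381)·(-6/13) + (-514059/1121381)·2633/1638 = 1/6 ✓
b·c³: 742249/6728286·27 + (-2195310/1121381)·(-15625/474552) + (-514059/1121381)·1 = 1356424907/524806308 ≠ 1/4 ⇒ order 3.
b·(c∘Ac): (-2195310/1121381)·25/169 + (-514059/1121381)·2633/1638 = -6906439/6728286 ≠ 1/8
b·Ac²: (-2195310/1121381)·(-18/13) + (-514059/1121381)·661447/127764 = 177056179/524806308 ≠ 1/12
b·A²c: (-514059/1121381)·(-2/13) = 79086/1121381 ≠ 1/24

3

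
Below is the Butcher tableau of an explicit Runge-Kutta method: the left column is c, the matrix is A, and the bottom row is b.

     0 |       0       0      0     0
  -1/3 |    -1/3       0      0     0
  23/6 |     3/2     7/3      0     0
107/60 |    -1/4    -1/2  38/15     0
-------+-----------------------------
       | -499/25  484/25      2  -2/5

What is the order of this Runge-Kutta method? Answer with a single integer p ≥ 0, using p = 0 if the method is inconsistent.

2

b = (-499/25, 484/25, 2, -2/5)
c = (0, -1/3, 23/6, 107/60)
Ac = (0, 0, -7/9, 889/90)
Σ b_i: (-499/25)·1 + 484/25·1 + 2·1 + (-2/5)·1 = 1 ✓
b·c: 484/25·(-1/3) + 2·23/6 + (-2/5)·107/60 = 1/2 ✓
b·c²: 484/25·1/9 + 2·529/36 + (-2/5)·11449/3600 = 272411/9000 ≠ 1/3 ⇒ order 2.
b·Ac: 2·(-7/9) + (-2/5)·889/90 = -413/75 ≠ 1/6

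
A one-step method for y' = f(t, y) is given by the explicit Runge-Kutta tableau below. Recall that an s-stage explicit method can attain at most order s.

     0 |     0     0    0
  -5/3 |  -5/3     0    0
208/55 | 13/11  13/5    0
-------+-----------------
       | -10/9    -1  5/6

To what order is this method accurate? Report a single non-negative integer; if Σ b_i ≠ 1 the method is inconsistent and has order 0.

0

b = (-10/9, -1, 5/6)
c = (0, -5/3, 208/55)
Ac = (0, 0, -13/3)
Σ b_i: (-10/9)·1 + (-1)·1 + 5/6·1 = -23/18 ≠ 1 ⇒ order 0.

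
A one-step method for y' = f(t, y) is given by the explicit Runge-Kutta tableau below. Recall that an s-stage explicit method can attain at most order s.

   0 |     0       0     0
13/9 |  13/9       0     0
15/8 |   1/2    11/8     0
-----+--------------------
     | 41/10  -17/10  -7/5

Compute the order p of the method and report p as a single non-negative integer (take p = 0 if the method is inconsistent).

1

b = (41/10, -17/10, -7/5)
c = (0, 13/9, 15/8)
Ac = (0, 0, 143/72)
Σ b_i: 41/10·1 + (-17/10)·1 + (-7/5)·1 = 1 ✓
b·c: (-17/10)·13/9 + (-7/5)·15/8 = -1829/360 ≠ 1/2 ⇒ order 1.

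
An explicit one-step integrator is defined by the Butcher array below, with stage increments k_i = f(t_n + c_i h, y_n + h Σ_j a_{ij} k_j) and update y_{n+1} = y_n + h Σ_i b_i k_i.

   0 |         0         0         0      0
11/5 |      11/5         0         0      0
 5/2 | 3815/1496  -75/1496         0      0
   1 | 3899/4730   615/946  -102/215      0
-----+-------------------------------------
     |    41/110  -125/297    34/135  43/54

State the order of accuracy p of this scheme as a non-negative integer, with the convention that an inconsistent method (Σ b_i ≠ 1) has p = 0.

4

b = (41/110, -125/297, 34/135, 43/54)
c = (0, 11/5, 5/2, 1)
Ac = (0, 0, -15/136, 21/86)
Σ b_i: 41/110·1 + (-125/297)·1 + 34/135·1 + 43/54·1 = 1 ✓
b·c: (-125/297)·11/5 + 34/135·5/2 + 43/54·1 = 1/2 ✓
b·c²: (-125/297)·121/25 + 34/135·25/4 + 43/54·1 = 1/3 ✓
b·Ac: 34/135·(-15/136) + 43/54·21/86 = 1/6 ✓
b·c³: (-125/297)·1331/125 + 34/135·125/8 + 43/54·1 = 1/4 ✓
b·(c∘Ac): 34/135·(-75/272) + 43/54·21/86 = 1/8 ✓
b·Ac²: 34/135·(-33/136) + 43/54·39/215 = 1/12 ✓
b·A²c: 43/54·9/172 = 1/24 ✓; 4 stages ⇒ order 4.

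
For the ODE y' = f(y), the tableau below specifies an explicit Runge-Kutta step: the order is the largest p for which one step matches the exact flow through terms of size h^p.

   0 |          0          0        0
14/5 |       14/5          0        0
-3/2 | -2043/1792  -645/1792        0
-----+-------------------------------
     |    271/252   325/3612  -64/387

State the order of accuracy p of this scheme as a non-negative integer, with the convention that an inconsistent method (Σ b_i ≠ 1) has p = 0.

b = (271/252, 325/3612, -64/387)
c = (0, 14/5, -3/2)
Ac = (0, 0, -129/128)
Σ b_i: 271/252·1 + 325/3612·1 + (-64/387)·1 = 1 ✓
b·c: 325/3612·14/5 + (-64/387)·(-3/2) = 1/2 ✓
b·c²: 325/3612·196/25 + (-64/387)·9/4 = 1/3 ✓
b·Ac: (-64/387)·(-129/128) = 1/6 ✓; 3 stages ⇒ order 3.

3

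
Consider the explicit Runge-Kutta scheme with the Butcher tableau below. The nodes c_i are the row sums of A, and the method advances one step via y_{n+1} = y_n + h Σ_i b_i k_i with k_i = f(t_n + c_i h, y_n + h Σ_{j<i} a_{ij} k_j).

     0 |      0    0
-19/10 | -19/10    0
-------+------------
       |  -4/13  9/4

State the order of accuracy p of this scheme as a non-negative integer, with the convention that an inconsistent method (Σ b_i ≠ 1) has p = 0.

0

b = (-4/13, 9/4)
c = (0, -19/10)
Σ b_i: (-4/13)·1 + 9/4·1 = 101/52 ≠ 1 ⇒ order 0.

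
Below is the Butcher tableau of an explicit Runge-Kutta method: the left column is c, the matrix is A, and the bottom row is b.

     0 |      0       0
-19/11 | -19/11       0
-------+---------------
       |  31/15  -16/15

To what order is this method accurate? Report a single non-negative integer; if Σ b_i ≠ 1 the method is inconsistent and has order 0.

b = (31/15, -16/15)
c = (0, -19/11)
Σ b_i: 31/15·1 + (-16/15)·1 = 1 ✓
b·c: (-16/15)·(-19/11) = 304/165 ≠ 1/2 ⇒ order 1.

1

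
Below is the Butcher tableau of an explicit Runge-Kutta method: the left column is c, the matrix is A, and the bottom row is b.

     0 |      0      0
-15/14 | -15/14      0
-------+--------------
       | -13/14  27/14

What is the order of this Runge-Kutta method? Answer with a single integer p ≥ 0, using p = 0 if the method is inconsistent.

1

b = (-13/14, 27/14)
c = (0, -15/14)
Σ b_i: (-13/14)·1 + 27/14·1 = 1 ✓
b·c: 27/14·(-15/14) = -405/196 ≠ 1/2 ⇒ order 1.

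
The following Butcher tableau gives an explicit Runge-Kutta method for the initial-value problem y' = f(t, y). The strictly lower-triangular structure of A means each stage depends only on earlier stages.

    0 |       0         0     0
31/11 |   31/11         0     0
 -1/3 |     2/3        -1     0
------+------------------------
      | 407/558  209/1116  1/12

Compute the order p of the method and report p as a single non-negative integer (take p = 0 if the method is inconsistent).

2

b = (407/558, 209/1116, 1/12)
c = (0, 31/11, -1/3)
Ac = (0, 0, -31/11)
Σ b_i: 407/558·1 + 209/1116·1 + 1/12·1 = 1 ✓
b·c: 209/1116·31/11 + 1/12·(-1/3) = 1/2 ✓
b·c²: 209/1116·961/121 + 1/12·1/9 = 889/594 ≠ 1/3 ⇒ order 2.
b·Ac: 1/12·(-31/11) = -31/132 ≠ 1/6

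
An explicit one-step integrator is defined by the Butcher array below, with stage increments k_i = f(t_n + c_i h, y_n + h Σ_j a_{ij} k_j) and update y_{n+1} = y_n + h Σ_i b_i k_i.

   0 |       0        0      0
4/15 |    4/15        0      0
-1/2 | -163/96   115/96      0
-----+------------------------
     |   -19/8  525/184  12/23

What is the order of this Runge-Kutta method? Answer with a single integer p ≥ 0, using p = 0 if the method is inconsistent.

3

b = (-19/8, 525/184, 12/23)
c = (0, 4/15, -1/2)
Ac = (0, 0, 23/72)
Σ b_i: (-19/8)·1 + 525/184·1 + 12/23·1 = 1 ✓
b·c: 525/184·4/15 + 12/23·(-1/2) = 1/2 ✓
b·c²: 525/184·16/225 + 12/23·1/4 = 1/3 ✓
b·Ac: 12/23·23/72 = 1/6 ✓; 3 stages ⇒ order 3.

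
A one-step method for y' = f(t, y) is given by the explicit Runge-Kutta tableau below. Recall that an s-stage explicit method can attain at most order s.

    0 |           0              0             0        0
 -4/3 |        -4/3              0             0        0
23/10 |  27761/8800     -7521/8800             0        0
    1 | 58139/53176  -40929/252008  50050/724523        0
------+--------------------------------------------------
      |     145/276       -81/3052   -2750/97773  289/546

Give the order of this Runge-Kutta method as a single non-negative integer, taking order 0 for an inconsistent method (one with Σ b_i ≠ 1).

b = (145/276, -81/3052, -2750/97773, 289/546)
c = (0, -4/3, 23/10, 1)
Ac = (0, 0, 2507/2200, 217/578)
Σ b_i: 145/276·1 + (-81/3052)·1 + (-2750/97773)·1 + 289/546·1 = 1 ✓
b·c: (-81/3052)·(-4/3) + (-2750/97773)·23/10 + 289/546·1 = 1/2 ✓
b·c²: (-81/3052)·16/9 + (-2750/97773)·529/100 + 289/546·1 = 1/3 ✓
b·Ac: (-2750/97773)·2507/2200 + 289/546·217/578 = 1/6 ✓
b·c³: (-81/3052)·(-64/27) + (-2750/97773)·12167/1000 + 289/546·1 = 1/4 ✓
b·(c∘Ac): (-2750/97773)·57661/22000 + 289/546·217/578 = 1/8 ✓
b·Ac²: (-2750/97773)·(-2507/1650) + 289/546·133/1734 = 1/12 ✓
b·A²c: 289/546·91/1156 = 1/24 ✓; 4 stages ⇒ order 4.

4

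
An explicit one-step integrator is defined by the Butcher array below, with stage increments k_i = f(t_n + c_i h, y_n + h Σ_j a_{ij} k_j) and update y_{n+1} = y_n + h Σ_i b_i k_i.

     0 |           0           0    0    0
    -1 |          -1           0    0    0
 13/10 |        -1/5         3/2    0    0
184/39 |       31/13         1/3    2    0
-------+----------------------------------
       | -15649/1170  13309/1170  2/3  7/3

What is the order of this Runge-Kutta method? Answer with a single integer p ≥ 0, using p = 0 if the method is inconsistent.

b = (-15649/1170, 13309/1170, 2/3, 7/3)
c = (0, -1, 13/10, 184/39)
Ac = (0, 0, -3/2, 34/15)
Σ b_i: (-15649/1170)·1 + 13309/1170·1 + 2/3·1 + 7/3·1 = 1 ✓
b·c: 13309/1170·(-1) + 2/3·13/10 + 7/3·184/39 = 1/2 ✓
b·c²: 13309/1170·1 + 2/3·169/100 + 7/3·33856/1521 = 7350952/114075 ≠ 1/3 ⇒ order 2.
b·Ac: 2/3·(-3/2) + 7/3·34/15 = 193/45 ≠ 1/6

2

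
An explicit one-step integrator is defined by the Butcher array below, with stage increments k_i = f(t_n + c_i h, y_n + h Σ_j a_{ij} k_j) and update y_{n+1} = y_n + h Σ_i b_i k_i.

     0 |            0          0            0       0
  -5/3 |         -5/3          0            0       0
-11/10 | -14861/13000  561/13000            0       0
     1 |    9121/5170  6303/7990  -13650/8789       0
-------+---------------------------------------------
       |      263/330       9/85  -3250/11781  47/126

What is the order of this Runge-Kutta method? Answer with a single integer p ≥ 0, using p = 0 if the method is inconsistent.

b = (263/330, 9/85, -3250/11781, 47/126)
c = (0, -5/3, -11/10, 1)
Ac = (0, 0, -187/2600, 37/94)
Σ b_i: 263/330·1 + 9/85·1 + (-3250/11781)·1 + 47/126·1 = 1 ✓
b·c: 9/85·(-5/3) + (-3250/11781)·(-11/10) + 47/126·1 = 1/2 ✓
b·c²: 9/85·25/9 + (-3250/11781)·121/100 + 47/126·1 = 1/3 ✓
b·Ac: (-3250/11781)·(-187/2600) + 47/126·37/94 = 1/6 ✓
b·c³: 9/85·(-125/27) + (-3250/11781)·(-1331/1000) + 47/126·1 = 1/4 ✓
b·(c∘Ac): (-3250/11781)·2057/26000 + 47/126·37/94 = 1/8 ✓
b·Ac²: (-3250/11781)·187/1560 + 47/126·44/141 = 1/12 ✓
b·A²c: 47/126·21/188 = 1/24 ✓; 4 stages ⇒ order 4.

4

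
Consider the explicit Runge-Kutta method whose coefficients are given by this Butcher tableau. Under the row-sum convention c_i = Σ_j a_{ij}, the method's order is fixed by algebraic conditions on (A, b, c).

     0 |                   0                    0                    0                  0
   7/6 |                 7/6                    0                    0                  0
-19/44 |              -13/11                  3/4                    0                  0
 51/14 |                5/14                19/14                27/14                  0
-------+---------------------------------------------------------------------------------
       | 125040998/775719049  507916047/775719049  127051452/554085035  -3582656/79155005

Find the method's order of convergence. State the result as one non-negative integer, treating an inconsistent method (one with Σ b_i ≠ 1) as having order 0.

3

b = (125040998/775719049, 507916047/775719049, 127051452/554085035, -3582656/79155005)
c = (0, 7/6, -19/44, 51/14)
Ac = (0, 0, 7/8, 1387/1848)
Σ b_i: 125040998/775719049·1 + 507916047/775719049·1 + 127051452/554085035·1 + (-3582656/79155005)·1 = 1 ✓
b·c: 507916047/775719049·7/6 + 127051452/554085035·(-19/44) + (-3582656/79155005)·51/14 = 1/2 ✓
b·c²: 507916047/775719049·49/36 + 127051452/554085035·361/1936 + (-3582656/79155005)·2601/196 = 1/3 ✓
b·Ac: 127051452/554085035·7/8 + (-3582656/79155005)·1387/1848 = 1/6 ✓
b·c³: 507916047/775719049·343/216 + 127051452/554085035·(-6859/85184) + (-3582656/79155005)·132651/2744 = -1433625221333/1228738973616 ≠ 1/4 ⇒ order 3.
b·(c∘Ac): 127051452/554085035·(-133/352) + (-3582656/79155005)·23579/8624 = -186516749/886536056 ≠ 1/8
b·Ac²: 127051452/554085035·49/48 + (-3582656/79155005)·538327/243936 = 4206311521/31345381980 ≠ 1/12
b·A²c: (-3582656/79155005)·27/16 = -6045732/79155005 ≠ 1/24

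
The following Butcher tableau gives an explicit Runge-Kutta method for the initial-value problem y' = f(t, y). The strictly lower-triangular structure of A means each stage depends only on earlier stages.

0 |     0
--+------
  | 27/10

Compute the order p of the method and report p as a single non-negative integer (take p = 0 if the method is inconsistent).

b = (27/10)
c = (0)
Σ b_i: 27/10·1 = 27/10 ≠ 1 ⇒ order 0.

0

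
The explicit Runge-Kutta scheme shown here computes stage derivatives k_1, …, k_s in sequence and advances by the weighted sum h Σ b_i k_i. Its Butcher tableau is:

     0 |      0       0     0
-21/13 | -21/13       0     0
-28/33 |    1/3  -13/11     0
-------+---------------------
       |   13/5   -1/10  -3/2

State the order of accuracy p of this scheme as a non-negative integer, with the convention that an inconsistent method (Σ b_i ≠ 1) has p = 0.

1

b = (13/5, -1/10, -3/2)
c = (0, -21/13, -28/33)
Ac = (0, 0, 21/11)
Σ b_i: 13/5·1 + (-1/10)·1 + (-3/2)·1 = 1 ✓
b·c: (-1/10)·(-21/13) + (-3/2)·(-28/33) = 2051/1430 ≠ 1/2 ⇒ order 1.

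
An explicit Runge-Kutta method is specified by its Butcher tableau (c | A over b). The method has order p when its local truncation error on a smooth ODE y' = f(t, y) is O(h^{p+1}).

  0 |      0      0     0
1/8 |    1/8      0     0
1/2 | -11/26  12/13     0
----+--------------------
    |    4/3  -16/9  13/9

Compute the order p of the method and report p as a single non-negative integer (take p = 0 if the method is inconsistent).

3

b = (4/3, -16/9, 13/9)
c = (0, 1/8, 1/2)
Ac = (0, 0, 3/26)
Σ b_i: 4/3·1 + (-16/9)·1 + 13/9·1 = 1 ✓
b·c: (-16/9)·1/8 + 13/9·1/2 = 1/2 ✓
b·c²: (-16/9)·1/64 + 13/9·1/4 = 1/3 ✓
b·Ac: 13/9·3/26 = 1/6 ✓; 3 stages ⇒ order 3.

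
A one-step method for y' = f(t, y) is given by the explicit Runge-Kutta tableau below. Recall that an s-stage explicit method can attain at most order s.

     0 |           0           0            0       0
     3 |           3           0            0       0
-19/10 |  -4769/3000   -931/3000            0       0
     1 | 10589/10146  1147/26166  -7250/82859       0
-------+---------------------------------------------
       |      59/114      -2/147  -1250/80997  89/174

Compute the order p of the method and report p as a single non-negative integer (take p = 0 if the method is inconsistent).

4

b = (59/114, -2/147, -1250/80997, 89/174)
c = (0, 3, -19/10, 1)
Ac = (0, 0, -931/1000, 53/178)
Σ b_i: 59/114·1 + (-2/147)·1 + (-1250/80997)·1 + 89/174·1 = 1 ✓
b·c: (-2/147)·3 + (-1250/80997)·(-19/10) + 89/174·1 = 1/2 ✓
b·c²: (-2/147)·9 + (-1250/80997)·361/100 + 89/174·1 = 1/3 ✓
b·Ac: (-1250/80997)·(-931/1000) + 89/174·53/178 = 1/6 ✓
b·c³: (-2/147)·27 + (-1250/80997)·(-6859/1000) + 89/174·1 = 1/4 ✓
b·(c∘Ac): (-1250/80997)·17689/10000 + 89/174·53/178 = 1/8 ✓
b·Ac²: (-1250/80997)·(-2793/1000) + 89/174·7/89 = 1/12 ✓
b·A²c: 89/174·29/356 = 1/24 ✓; 4 stages ⇒ order 4.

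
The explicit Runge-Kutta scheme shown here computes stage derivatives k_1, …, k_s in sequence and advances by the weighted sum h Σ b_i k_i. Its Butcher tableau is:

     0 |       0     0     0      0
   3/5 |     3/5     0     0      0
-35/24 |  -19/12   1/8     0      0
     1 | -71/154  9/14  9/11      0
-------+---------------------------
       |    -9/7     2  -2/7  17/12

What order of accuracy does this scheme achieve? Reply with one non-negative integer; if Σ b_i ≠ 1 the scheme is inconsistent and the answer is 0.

0

b = (-9/7, 2, -2/7, 17/12)
c = (0, 3/5, -35/24, 1)
Ac = (0, 0, 3/40, -2487/3080)
Σ b_i: (-9/7)·1 + 2·1 + (-2/7)·1 + 17/12·1 = 155/84 ≠ 1 ⇒ order 0.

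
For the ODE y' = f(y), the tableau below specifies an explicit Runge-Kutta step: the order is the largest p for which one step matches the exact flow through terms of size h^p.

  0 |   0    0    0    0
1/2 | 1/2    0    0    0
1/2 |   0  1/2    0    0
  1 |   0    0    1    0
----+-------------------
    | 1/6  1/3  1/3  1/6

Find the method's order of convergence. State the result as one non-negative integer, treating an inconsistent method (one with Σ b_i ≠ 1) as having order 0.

b = (1/6, 1/3, 1/3, 1/6)
c = (0, 1/2, 1/2, 1)
Ac = (0, 0, 1/4, 1/2)
Σ b_i: 1/6·1 + 1/3·1 + 1/3·1 + 1/6·1 = 1 ✓
b·c: 1/3·1/2 + 1/3·1/2 + 1/6·1 = 1/2 ✓
b·c²: 1/3·1/4 + 1/3·1/4 + 1/6·1 = 1/3 ✓
b·Ac: 1/3·1/4 + 1/6·1/2 = 1/6 ✓
b·c³: 1/3·1/8 + 1/3·1/8 + 1/6·1 = 1/4 ✓
b·(c∘Ac): 1/3·1/8 + 1/6·1/2 = 1/8 ✓
b·Ac²: 1/3·1/8 + 1/6·1/4 = 1/12 ✓
b·A²c: 1/6·1/4 = 1/24 ✓; 4 stages ⇒ order 4.

4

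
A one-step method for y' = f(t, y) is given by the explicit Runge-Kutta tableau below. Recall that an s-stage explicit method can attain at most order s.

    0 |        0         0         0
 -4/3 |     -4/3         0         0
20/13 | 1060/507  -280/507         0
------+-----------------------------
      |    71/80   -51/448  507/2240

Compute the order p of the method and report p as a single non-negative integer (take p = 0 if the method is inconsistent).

b = (71/80, -51/448, 507/2240)
c = (0, -4/3, 20/13)
Ac = (0, 0, 1120/1521)
Σ b_i: 71/80·1 + (-51/448)·1 + 507/2240·1 = 1 ✓
b·c: (-51/448)·(-4/3) + 507/2240·20/13 = 1/2 ✓
b·c²: (-51/448)·16/9 + 507/2240·400/169 = 1/3 ✓
b·Ac: 507/2240·1120/1521 = 1/6 ✓; 3 stages ⇒ order 3.

3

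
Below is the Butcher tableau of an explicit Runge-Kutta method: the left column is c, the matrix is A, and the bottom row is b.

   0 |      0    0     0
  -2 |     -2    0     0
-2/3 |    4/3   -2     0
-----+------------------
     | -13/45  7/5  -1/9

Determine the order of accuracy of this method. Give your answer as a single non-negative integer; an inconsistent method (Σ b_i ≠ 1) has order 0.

1

b = (-13/45, 7/5, -1/9)
c = (0, -2, -2/3)
Ac = (0, 0, 4)
Σ b_i: (-13/45)·1 + 7/5·1 + (-1/9)·1 = 1 ✓
b·c: 7/5·(-2) + (-1/9)·(-2/3) = -368/135 ≠ 1/2 ⇒ order 1.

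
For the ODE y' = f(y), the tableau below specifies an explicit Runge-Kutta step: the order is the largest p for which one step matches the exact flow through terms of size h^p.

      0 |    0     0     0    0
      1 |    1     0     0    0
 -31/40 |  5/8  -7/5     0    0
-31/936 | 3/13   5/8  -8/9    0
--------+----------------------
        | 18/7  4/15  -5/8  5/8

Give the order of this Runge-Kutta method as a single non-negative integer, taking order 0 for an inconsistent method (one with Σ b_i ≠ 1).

0

b = (18/7, 4/15, -5/8, 5/8)
c = (0, 1, -31/40, -31/936)
Ac = (0, 0, -7/5, 473/360)
Σ b_i: 18/7·1 + 4/15·1 + (-5/8)·1 + 5/8·1 = 298/105 ≠ 1 ⇒ order 0.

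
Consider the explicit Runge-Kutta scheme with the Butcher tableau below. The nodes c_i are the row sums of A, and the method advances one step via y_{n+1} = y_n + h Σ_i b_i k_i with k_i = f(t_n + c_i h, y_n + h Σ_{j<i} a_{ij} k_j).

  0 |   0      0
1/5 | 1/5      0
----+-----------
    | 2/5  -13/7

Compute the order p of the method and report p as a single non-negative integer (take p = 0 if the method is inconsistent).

0

b = (2/5, -13/7)
c = (0, 1/5)
Σ b_i: 2/5·1 + (-13/7)·1 = -51/35 ≠ 1 ⇒ order 0.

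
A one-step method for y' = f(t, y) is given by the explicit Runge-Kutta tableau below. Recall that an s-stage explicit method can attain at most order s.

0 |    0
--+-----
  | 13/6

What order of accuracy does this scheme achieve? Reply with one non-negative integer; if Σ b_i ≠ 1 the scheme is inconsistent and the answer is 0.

0

b = (13/6)
c = (0)
Σ b_i: 13/6·1 = 13/6 ≠ 1 ⇒ order 0.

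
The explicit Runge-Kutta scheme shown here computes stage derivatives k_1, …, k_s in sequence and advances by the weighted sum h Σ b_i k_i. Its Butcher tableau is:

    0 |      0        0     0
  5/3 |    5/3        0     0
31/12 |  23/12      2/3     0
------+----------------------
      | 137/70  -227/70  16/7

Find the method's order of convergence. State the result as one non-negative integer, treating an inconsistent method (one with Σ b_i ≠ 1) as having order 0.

2

b = (137/70, -227/70, 16/7)
c = (0, 5/3, 31/12)
Ac = (0, 0, 10/9)
Σ b_i: 137/70·1 + (-227/70)·1 + 16/7·1 = 1 ✓
b·c: (-227/70)·5/3 + 16/7·31/12 = 1/2 ✓
b·c²: (-227/70)·25/9 + 16/7·961/144 = 787/126 ≠ 1/3 ⇒ order 2.
b·Ac: 16/7·10/9 = 160/63 ≠ 1/6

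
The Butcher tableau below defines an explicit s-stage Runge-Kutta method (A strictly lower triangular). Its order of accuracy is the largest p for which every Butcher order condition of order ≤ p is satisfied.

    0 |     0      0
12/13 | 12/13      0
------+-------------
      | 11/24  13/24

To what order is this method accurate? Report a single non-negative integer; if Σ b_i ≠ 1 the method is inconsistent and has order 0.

2

b = (11/24, 13/24)
c = (0, 12/13)
Σ b_i: 11/24·1 + 13/24·1 = 1 ✓
b·c: 13/24·12/13 = 1/2 ✓; 2 stages ⇒ order 2.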